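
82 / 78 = 41 / 39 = 1.05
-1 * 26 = -26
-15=-15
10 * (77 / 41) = 770 / 41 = 18.78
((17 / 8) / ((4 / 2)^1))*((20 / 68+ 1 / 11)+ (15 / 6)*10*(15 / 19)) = 71493 / 3344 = 21.38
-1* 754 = -754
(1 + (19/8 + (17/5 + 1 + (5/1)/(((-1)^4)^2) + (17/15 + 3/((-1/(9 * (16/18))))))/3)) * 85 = -6817/72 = -94.68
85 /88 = 0.97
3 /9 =1 /3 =0.33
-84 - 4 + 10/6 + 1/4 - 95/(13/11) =-25969/156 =-166.47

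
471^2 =221841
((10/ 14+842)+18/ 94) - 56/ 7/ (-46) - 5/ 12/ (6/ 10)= 229475849/ 272412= 842.39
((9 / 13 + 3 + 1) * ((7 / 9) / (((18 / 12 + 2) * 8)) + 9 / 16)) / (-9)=-5185 / 16848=-0.31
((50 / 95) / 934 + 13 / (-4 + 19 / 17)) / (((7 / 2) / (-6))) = 23528256 / 3043439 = 7.73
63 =63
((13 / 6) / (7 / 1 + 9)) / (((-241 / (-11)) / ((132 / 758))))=1573 / 1461424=0.00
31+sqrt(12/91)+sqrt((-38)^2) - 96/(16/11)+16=19.36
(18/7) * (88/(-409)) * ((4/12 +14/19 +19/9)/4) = -23936/54397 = -0.44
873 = 873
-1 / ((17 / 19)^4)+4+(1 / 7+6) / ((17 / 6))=4.61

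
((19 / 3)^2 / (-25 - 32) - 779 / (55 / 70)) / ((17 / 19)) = -5598749 / 5049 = -1108.88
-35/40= -7/8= -0.88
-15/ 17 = -0.88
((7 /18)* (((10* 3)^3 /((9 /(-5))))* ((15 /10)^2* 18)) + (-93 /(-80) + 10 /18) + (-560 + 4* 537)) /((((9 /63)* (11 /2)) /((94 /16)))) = -55586327587 /31680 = -1754618.93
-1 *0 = 0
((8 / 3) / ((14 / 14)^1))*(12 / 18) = 16 / 9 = 1.78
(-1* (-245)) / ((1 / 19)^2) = 88445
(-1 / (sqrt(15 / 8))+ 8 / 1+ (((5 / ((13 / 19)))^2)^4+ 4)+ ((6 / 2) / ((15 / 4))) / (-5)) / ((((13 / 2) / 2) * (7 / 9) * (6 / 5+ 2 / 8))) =23883170296112501904 / 10763566863595-96 * sqrt(30) / 2639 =2218889.75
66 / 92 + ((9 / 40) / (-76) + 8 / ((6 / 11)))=3226339 / 209760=15.38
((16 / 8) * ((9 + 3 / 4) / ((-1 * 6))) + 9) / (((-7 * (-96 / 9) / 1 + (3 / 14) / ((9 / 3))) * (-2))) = -483 / 12556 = -0.04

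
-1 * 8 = -8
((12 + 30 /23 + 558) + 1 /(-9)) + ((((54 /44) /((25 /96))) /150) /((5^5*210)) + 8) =90153916023077 /155654296875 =579.19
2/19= 0.11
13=13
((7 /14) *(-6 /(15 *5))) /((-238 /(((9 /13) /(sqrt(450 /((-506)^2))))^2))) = 576081 /12569375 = 0.05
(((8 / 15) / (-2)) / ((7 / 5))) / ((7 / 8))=-32 / 147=-0.22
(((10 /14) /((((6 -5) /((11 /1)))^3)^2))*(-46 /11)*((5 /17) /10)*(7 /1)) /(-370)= 3704173 /1258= 2944.49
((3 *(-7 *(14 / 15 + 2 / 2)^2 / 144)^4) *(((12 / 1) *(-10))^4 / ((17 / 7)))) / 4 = 69796.15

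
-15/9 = -5/3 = -1.67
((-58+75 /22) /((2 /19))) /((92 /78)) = -889941 /2024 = -439.69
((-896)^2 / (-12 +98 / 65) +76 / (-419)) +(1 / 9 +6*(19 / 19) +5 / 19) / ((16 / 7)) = -14954940901543 / 195458472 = -76512.11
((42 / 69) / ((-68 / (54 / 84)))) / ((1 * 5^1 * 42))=-3 / 109480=-0.00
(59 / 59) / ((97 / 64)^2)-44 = -409900 / 9409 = -43.56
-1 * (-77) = 77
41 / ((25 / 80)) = 131.20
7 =7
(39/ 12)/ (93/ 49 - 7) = -637/ 1000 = -0.64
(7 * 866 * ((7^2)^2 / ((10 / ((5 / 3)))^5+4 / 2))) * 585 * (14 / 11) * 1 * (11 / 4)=29801079945 / 7778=3831457.95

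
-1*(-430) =430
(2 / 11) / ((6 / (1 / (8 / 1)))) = 1 / 264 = 0.00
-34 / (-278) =17 / 139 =0.12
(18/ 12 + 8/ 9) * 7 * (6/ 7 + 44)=6751/ 9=750.11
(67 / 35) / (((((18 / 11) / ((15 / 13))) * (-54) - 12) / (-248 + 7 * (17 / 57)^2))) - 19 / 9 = 358428937 / 110803896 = 3.23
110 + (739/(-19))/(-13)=27909/247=112.99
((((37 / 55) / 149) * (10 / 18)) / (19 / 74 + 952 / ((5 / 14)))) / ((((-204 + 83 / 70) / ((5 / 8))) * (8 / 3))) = -1197875 / 1101679599266928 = -0.00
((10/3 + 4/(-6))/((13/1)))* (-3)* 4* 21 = -672/13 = -51.69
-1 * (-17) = 17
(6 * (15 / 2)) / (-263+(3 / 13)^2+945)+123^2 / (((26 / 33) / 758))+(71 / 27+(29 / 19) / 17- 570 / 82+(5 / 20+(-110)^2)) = 31220457722863068299 / 2143179156924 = 14567357.85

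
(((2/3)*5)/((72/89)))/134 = 0.03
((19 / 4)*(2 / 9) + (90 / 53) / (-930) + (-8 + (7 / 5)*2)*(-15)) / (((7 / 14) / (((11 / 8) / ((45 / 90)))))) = 25717285 / 59148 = 434.80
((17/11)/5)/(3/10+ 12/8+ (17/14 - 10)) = -238/5379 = -0.04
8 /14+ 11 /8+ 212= 11981 /56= 213.95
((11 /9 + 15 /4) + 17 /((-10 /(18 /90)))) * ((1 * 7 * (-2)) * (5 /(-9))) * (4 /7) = 8338 /405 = 20.59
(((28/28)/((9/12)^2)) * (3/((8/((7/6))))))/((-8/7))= -49/72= -0.68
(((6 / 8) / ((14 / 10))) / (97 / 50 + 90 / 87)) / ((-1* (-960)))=725 / 3864448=0.00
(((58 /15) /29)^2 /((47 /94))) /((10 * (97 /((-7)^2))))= 196 /109125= 0.00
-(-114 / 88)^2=-1.68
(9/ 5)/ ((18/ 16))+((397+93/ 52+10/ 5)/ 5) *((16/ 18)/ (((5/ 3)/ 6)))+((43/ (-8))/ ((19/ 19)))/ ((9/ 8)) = 740981/ 2925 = 253.33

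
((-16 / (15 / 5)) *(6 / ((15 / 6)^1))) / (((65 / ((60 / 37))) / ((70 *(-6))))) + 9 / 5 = 326889 / 2405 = 135.92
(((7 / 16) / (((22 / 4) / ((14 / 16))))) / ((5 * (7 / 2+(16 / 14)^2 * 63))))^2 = 117649 / 4467981337600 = 0.00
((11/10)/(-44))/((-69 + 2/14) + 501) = -7/121000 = -0.00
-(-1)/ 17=1/ 17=0.06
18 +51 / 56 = 1059 / 56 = 18.91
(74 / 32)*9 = 20.81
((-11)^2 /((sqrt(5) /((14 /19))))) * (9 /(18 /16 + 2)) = 121968 * sqrt(5) /2375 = 114.83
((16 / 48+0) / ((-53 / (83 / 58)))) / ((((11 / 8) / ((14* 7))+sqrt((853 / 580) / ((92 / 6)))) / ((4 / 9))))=164632160 / 280775870343 - 25508224* sqrt(17068530) / 8142500239947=-0.01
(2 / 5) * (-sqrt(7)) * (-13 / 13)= 2 * sqrt(7) / 5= 1.06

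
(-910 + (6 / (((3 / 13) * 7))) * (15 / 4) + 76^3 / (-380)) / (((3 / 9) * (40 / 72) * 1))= -3876903 / 350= -11076.87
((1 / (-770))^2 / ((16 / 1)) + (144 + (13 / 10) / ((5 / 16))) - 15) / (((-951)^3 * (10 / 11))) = -16842787 / 98898347560320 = -0.00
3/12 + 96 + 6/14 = 96.68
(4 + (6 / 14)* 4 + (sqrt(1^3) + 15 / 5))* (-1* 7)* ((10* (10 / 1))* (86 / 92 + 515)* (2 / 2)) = -80692200 / 23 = -3508356.52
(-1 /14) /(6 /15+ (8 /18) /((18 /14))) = -405 /4228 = -0.10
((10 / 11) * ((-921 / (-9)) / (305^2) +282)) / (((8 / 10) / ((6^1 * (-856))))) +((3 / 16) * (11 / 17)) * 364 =-4580815077263 / 2783308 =-1645816.80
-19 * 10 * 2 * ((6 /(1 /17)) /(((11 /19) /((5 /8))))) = -460275 /11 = -41843.18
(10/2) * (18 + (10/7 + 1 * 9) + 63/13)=15140/91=166.37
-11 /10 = -1.10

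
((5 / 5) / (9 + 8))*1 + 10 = 171 / 17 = 10.06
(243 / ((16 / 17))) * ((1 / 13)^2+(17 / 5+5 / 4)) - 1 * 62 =1140.10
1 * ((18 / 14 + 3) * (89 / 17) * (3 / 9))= 890 / 119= 7.48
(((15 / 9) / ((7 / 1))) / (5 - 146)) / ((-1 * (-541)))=-5 / 1601901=-0.00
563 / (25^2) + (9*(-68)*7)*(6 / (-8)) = 2008688 / 625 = 3213.90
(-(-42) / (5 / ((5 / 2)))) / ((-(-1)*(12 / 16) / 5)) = 140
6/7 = 0.86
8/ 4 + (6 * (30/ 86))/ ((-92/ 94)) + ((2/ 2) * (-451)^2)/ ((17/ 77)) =15489594024/ 16813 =921286.74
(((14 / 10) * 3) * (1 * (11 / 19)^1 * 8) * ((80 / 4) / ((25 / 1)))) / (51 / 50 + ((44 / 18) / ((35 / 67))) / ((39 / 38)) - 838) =-36324288 / 1942994587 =-0.02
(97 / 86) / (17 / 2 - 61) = -97 / 4515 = -0.02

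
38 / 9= 4.22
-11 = -11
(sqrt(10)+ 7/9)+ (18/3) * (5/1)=sqrt(10)+ 277/9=33.94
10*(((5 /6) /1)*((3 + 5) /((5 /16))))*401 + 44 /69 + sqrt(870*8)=4*sqrt(435) + 1967588 /23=85630.73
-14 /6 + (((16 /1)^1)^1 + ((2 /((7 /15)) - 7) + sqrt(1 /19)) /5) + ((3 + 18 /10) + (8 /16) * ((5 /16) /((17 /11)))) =sqrt(19) /95 + 1029583 /57120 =18.07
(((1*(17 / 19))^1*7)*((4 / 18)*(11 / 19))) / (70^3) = 187 / 79600500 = 0.00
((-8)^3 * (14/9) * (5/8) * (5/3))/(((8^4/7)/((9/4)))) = -1225/384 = -3.19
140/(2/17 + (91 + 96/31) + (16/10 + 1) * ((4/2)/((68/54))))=92225/64784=1.42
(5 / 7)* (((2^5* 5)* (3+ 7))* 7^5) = 19208000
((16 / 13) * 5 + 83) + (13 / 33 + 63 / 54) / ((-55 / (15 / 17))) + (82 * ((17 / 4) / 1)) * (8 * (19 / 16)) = 363664637 / 106964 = 3399.88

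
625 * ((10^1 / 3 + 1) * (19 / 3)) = 17152.78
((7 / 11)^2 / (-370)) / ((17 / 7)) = -343 / 761090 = -0.00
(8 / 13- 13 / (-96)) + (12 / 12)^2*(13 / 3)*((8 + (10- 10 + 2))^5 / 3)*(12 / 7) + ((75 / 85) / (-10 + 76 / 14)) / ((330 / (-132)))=12258174323 / 49504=247619.88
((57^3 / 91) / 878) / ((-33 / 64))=-1975392 / 439439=-4.50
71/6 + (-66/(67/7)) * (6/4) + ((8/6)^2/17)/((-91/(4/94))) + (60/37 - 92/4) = -64526269669/3244420998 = -19.89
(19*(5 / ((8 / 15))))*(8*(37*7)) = 369075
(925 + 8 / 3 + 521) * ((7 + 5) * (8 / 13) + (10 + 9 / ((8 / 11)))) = 6725435 / 156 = 43111.76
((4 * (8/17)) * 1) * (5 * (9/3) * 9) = 4320/17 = 254.12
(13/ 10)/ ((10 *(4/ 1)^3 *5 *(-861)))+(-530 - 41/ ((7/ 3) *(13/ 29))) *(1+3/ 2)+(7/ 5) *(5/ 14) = -509503392169/ 358176000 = -1422.49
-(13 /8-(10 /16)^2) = -79 /64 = -1.23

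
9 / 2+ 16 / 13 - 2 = 97 / 26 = 3.73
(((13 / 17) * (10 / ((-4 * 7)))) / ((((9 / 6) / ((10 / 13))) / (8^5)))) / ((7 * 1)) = -1638400 / 2499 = -655.62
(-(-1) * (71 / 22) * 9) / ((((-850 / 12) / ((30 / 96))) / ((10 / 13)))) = -1917 / 19448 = -0.10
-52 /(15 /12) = -208 /5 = -41.60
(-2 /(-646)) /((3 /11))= 11 /969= 0.01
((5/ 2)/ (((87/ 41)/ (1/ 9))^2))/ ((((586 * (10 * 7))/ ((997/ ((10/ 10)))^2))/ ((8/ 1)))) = 1670929129/ 1257445539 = 1.33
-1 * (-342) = 342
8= 8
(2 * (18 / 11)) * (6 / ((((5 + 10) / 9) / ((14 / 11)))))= 9072 / 605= 15.00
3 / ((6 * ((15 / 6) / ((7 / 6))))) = 7 / 30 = 0.23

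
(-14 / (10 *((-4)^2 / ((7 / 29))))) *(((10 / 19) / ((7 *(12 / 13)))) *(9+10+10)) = -91 / 1824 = -0.05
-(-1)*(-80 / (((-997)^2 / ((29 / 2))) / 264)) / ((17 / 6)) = -1837440 / 16898153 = -0.11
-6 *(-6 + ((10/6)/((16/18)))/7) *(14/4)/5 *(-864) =-104004/5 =-20800.80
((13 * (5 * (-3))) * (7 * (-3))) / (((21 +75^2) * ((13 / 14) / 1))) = 735 / 941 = 0.78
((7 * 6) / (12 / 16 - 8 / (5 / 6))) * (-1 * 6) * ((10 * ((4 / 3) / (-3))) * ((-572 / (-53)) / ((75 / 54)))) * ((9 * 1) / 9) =-3075072 / 3127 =-983.39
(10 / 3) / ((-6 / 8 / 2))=-80 / 9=-8.89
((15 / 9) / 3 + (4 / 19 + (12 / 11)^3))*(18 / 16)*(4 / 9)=469849 / 455202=1.03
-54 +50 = -4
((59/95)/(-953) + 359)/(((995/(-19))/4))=-130008024/4741175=-27.42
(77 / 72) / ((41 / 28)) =539 / 738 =0.73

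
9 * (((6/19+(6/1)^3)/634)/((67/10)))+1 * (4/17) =0.69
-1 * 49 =-49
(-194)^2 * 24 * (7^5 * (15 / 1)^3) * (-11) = -563600492532000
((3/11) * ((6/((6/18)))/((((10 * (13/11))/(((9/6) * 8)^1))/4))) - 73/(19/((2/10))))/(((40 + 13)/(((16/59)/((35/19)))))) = 15152/284557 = 0.05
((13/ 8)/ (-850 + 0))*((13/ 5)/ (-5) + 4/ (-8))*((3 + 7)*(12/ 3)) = 39/ 500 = 0.08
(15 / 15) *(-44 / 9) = -44 / 9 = -4.89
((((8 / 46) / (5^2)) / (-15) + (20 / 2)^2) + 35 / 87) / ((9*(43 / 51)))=142307051 / 10755375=13.23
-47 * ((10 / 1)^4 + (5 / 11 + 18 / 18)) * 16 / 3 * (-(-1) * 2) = -55154688 / 11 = -5014062.55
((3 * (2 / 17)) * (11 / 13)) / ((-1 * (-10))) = 33 / 1105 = 0.03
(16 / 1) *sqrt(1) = 16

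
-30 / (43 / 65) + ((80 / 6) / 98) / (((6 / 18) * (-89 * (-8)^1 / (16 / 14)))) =-59526790 / 1312661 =-45.35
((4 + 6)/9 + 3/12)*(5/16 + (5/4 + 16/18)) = 17297/5184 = 3.34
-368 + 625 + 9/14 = 257.64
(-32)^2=1024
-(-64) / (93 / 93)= 64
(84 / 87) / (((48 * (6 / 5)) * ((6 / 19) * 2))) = 665 / 25056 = 0.03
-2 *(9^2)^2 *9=-118098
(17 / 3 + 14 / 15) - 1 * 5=8 / 5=1.60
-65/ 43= -1.51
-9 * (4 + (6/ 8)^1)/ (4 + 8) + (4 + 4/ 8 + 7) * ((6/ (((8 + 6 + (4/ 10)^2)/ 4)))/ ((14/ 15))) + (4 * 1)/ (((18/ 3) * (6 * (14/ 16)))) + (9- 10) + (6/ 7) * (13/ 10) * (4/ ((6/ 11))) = 7320911/ 297360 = 24.62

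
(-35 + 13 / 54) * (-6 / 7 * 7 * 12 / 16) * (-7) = -13139 / 12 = -1094.92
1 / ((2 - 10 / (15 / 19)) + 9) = -3 / 5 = -0.60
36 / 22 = 18 / 11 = 1.64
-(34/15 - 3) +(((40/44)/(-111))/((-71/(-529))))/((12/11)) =160157/236430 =0.68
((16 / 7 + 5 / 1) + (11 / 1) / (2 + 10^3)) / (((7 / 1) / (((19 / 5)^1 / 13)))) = 972401 / 3191370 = 0.30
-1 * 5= -5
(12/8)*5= 15/2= 7.50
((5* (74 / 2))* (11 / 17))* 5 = 598.53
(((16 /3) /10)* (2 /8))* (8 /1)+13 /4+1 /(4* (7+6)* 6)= 6739 /1560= 4.32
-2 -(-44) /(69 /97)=4130 /69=59.86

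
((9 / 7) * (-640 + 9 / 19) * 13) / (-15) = 712.62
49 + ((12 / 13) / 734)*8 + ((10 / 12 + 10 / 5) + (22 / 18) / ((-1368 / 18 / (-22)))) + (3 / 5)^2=1071957869 / 20396025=52.56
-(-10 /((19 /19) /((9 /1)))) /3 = 30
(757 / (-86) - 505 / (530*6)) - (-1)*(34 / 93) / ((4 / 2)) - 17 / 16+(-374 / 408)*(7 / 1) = -55131659 / 3391152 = -16.26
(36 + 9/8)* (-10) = -1485/4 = -371.25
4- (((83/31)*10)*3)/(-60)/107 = 26619/6634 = 4.01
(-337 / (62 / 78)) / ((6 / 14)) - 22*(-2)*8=-19755 / 31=-637.26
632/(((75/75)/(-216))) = -136512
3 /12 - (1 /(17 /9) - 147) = 9977 /68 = 146.72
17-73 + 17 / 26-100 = -155.35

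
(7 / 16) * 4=7 / 4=1.75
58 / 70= 0.83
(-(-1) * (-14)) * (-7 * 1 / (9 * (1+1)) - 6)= 805 / 9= 89.44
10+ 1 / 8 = 81 / 8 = 10.12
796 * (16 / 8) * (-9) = -14328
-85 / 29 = -2.93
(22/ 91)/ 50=11/ 2275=0.00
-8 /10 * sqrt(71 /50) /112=-sqrt(142) /1400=-0.01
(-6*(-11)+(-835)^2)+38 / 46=16037712 / 23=697291.83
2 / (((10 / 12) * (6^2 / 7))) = 7 / 15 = 0.47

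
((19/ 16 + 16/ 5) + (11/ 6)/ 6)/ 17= 3379/ 12240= 0.28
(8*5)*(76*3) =9120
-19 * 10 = -190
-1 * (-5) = 5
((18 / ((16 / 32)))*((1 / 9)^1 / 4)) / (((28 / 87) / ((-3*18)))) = -2349 / 14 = -167.79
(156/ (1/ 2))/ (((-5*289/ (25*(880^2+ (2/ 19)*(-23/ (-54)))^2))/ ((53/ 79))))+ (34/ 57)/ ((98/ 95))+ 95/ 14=-426256248164804027469805/ 196274773674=-2171732210848.39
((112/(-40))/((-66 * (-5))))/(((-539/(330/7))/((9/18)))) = 1/2695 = 0.00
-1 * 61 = -61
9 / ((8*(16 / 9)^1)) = 81 / 128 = 0.63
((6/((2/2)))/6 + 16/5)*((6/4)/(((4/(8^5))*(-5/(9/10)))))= -1161216/125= -9289.73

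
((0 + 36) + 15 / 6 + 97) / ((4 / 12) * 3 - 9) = -271 / 16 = -16.94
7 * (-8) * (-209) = 11704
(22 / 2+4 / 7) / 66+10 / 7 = 247 / 154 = 1.60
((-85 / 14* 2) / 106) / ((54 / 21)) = -85 / 1908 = -0.04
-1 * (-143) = 143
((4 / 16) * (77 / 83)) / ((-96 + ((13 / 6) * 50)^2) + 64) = 0.00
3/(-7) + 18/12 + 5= 85/14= 6.07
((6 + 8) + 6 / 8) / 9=59 / 36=1.64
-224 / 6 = -112 / 3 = -37.33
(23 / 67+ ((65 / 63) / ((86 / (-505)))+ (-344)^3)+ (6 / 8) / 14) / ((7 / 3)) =-59108397170873 / 3388056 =-17446109.85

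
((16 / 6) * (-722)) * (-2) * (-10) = -115520 / 3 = -38506.67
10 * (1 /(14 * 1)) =5 /7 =0.71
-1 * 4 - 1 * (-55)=51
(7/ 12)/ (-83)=-7/ 996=-0.01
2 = 2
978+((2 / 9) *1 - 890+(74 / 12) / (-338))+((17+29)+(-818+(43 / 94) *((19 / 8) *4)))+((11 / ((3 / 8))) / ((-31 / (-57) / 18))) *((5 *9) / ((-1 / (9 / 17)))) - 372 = -910958433262 / 37673649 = -24180.25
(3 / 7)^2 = 9 / 49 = 0.18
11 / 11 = 1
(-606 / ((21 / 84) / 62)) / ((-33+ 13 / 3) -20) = 225432 / 73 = 3088.11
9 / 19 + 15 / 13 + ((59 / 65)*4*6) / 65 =157554 / 80275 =1.96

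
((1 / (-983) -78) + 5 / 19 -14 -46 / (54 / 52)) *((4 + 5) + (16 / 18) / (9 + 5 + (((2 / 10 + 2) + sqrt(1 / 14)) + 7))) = -1051079127463552 / 854869393449 + 13719833600 *sqrt(14) / 854869393449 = -1229.46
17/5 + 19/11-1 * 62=-3128/55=-56.87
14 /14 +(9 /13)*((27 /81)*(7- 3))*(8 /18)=55 /39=1.41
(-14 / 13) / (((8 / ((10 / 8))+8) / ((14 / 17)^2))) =-1715 / 33813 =-0.05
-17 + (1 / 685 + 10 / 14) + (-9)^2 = 310312 / 4795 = 64.72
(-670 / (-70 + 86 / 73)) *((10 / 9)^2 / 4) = 611375 / 203472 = 3.00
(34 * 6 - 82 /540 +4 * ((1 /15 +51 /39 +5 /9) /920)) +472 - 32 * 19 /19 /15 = 135974186 /201825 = 673.72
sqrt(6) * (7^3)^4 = 13841287201 * sqrt(6) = 33904091025.77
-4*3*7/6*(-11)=154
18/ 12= 3/ 2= 1.50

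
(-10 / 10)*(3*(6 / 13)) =-1.38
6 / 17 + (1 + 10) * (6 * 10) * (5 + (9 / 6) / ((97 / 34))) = 6014502 / 1649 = 3647.36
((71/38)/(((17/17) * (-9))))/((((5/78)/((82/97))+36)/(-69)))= 1740778/4384079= 0.40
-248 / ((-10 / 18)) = 2232 / 5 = 446.40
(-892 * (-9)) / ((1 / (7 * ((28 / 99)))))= 174832 / 11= 15893.82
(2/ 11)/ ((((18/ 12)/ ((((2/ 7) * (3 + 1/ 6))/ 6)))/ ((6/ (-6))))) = -38/ 2079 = -0.02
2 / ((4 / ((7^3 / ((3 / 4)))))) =686 / 3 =228.67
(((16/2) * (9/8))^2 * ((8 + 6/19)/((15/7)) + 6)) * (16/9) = 135168/95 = 1422.82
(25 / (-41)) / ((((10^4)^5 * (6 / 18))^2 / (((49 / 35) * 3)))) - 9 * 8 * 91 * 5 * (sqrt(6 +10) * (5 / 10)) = -5372640000000000000000000000000000000000000189 / 82000000000000000000000000000000000000000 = -65520.00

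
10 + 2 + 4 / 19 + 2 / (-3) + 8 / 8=715 / 57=12.54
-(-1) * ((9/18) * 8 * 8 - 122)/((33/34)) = -1020/11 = -92.73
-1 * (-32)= 32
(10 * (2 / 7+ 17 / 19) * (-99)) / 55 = -21.25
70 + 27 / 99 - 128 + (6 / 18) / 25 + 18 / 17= -794588 / 14025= -56.66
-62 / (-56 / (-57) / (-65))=114855 / 28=4101.96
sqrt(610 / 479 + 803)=sqrt(184533313) / 479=28.36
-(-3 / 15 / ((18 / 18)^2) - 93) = 466 / 5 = 93.20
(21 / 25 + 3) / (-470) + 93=546327 / 5875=92.99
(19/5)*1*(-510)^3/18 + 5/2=-56008195/2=-28004097.50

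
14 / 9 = 1.56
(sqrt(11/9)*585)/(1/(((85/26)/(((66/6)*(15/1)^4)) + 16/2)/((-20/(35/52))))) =-162162119*sqrt(11)/3088800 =-174.12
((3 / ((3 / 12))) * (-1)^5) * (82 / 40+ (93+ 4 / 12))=-5723 / 5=-1144.60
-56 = -56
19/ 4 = 4.75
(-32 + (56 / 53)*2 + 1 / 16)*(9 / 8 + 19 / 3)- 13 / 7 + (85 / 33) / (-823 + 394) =-150795901561 / 672287616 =-224.30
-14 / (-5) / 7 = 0.40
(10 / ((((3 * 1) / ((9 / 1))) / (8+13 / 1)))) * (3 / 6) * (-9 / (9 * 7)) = -45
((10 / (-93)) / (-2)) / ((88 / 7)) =35 / 8184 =0.00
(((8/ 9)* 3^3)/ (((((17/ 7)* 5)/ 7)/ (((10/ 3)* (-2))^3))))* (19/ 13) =-11916800/ 1989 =-5991.35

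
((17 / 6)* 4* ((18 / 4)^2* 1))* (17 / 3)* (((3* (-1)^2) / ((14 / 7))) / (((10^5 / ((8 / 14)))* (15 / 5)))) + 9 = 6302601 / 700000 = 9.00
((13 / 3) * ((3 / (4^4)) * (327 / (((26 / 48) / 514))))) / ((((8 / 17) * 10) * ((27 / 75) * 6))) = 2381105 / 1536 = 1550.20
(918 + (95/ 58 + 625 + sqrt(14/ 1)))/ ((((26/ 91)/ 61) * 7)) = 61 * sqrt(14)/ 2 + 5464929/ 116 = 47225.58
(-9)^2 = 81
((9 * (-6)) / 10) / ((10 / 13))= -351 / 50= -7.02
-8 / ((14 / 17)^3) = -4913 / 343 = -14.32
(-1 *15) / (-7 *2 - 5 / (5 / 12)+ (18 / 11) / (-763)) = 125895 / 218236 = 0.58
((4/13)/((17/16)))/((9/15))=320/663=0.48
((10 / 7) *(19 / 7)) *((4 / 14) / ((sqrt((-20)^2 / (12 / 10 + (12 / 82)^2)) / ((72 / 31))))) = 1368 *sqrt(51330) / 2179765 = 0.14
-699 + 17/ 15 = -10468/ 15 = -697.87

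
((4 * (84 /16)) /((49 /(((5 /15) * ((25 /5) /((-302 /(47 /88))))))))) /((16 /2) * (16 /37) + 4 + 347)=-1739 /487961936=-0.00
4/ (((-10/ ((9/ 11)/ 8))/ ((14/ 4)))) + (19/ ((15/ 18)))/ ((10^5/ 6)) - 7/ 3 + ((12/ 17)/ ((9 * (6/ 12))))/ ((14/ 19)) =-555243929/ 245437500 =-2.26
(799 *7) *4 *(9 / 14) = 14382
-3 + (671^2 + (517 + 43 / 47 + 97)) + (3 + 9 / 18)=42380503 / 94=450856.41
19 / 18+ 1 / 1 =37 / 18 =2.06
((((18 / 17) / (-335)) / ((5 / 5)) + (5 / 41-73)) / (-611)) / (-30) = -2836233 / 713327225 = -0.00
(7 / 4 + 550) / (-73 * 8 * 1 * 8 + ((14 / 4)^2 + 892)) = -2207 / 15071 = -0.15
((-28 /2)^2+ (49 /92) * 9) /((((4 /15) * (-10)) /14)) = -387933 /368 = -1054.17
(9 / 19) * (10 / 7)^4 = 90000 / 45619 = 1.97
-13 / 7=-1.86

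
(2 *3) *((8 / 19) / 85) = 48 / 1615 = 0.03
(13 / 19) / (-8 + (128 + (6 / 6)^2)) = 13 / 2299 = 0.01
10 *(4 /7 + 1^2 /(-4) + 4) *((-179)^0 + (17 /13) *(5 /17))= 5445 /91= 59.84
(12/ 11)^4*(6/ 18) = 6912/ 14641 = 0.47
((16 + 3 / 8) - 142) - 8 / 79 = -79459 / 632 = -125.73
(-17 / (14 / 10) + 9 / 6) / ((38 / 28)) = -149 / 19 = -7.84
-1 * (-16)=16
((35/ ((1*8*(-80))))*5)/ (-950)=7/ 24320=0.00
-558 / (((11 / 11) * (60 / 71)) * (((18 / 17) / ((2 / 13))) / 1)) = -37417 / 390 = -95.94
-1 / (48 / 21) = -7 / 16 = -0.44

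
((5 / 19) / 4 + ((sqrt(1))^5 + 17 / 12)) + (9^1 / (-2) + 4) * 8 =-173 / 114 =-1.52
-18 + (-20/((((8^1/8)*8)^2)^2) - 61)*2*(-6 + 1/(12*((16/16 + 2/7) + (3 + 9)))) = 45285565/63488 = 713.29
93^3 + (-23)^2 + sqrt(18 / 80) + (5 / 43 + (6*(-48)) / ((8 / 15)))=3*sqrt(10) / 20 + 34586883 / 43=804346.59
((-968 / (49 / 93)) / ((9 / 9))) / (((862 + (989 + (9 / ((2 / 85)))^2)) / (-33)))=3961056 / 9679607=0.41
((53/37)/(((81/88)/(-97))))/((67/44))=-19905952/200799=-99.13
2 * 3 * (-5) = -30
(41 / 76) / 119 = 41 / 9044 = 0.00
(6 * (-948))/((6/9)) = -8532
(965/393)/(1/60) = 19300/131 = 147.33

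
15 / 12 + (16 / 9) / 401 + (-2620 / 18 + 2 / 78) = -144.28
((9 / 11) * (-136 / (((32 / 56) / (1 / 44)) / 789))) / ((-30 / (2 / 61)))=281673 / 73810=3.82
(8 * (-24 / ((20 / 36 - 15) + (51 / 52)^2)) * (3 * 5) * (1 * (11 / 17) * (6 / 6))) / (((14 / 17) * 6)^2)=91016640 / 16077439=5.66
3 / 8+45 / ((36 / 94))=943 / 8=117.88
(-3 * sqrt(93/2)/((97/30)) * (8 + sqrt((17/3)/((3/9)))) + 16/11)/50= -36 * sqrt(186)/485-9 * sqrt(3162)/970 + 8/275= -1.50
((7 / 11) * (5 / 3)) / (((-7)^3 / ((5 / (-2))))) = 25 / 3234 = 0.01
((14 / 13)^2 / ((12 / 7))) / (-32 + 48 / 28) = -2401 / 107484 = -0.02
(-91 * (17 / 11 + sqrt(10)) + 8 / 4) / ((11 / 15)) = -1365 * sqrt(10) / 11 - 22875 / 121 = -581.46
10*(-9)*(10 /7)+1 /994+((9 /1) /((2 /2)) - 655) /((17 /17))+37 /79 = -8683877 /11218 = -774.10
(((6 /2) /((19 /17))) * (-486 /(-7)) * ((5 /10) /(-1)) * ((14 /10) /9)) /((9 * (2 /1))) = -153 /190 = -0.81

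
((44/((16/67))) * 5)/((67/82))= 2255/2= 1127.50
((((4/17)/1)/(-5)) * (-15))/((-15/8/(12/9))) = -0.50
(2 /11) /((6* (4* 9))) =0.00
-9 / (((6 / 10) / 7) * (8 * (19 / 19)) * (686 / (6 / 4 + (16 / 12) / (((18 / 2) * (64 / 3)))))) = -155 / 5376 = -0.03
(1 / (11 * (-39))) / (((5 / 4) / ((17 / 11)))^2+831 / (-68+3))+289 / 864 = 11597035061 / 34650814176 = 0.33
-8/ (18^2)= -2/ 81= -0.02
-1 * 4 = -4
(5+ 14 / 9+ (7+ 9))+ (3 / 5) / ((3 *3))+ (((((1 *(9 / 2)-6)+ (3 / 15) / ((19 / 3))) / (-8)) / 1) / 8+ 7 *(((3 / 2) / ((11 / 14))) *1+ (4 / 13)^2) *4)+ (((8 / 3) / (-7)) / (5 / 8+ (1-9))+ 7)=85.80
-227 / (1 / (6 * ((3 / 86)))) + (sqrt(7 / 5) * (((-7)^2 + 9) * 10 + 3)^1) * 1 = -2043 / 43 + 583 * sqrt(35) / 5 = 642.30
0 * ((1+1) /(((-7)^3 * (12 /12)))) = 0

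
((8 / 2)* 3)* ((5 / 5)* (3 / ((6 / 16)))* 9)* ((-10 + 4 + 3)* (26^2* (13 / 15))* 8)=-60742656 / 5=-12148531.20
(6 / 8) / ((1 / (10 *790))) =5925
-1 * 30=-30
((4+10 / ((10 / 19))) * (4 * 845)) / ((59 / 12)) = 932880 / 59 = 15811.53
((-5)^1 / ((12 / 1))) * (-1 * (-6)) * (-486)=1215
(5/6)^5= 3125/7776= 0.40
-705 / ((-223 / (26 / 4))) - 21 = -201 / 446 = -0.45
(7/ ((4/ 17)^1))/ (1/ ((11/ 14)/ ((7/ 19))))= 3553/ 56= 63.45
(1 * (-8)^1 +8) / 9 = 0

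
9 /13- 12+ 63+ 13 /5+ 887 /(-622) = 2137383 /40430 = 52.87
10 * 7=70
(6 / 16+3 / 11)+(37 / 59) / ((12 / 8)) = 16601 / 15576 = 1.07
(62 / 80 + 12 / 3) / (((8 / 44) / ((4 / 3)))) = 2101 / 60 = 35.02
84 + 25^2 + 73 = 782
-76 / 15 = -5.07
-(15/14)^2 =-225/196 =-1.15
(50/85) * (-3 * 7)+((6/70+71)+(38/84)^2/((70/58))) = 61822717/1049580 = 58.90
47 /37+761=28204 /37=762.27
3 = 3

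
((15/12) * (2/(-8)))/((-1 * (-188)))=-5/3008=-0.00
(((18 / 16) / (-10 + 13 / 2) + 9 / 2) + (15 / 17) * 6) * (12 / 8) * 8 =13527 / 119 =113.67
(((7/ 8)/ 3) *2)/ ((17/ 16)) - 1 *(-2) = 130/ 51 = 2.55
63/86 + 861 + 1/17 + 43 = 1322805/1462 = 904.79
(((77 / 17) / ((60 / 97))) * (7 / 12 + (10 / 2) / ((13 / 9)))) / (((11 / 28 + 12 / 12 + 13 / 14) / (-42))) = -230934011 / 430950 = -535.87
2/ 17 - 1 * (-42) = 716/ 17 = 42.12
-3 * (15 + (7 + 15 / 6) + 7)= -189 / 2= -94.50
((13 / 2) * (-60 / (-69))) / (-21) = -130 / 483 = -0.27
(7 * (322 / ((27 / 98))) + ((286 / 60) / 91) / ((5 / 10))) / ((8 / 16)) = 16362.58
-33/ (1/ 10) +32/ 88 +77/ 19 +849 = 523.42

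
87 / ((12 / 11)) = 319 / 4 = 79.75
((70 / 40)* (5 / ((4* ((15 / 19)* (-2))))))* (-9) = 12.47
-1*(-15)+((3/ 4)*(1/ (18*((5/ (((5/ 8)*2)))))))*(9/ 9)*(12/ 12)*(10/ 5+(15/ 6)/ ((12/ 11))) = 15.04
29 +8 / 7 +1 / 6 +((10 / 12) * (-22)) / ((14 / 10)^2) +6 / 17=106501 / 4998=21.31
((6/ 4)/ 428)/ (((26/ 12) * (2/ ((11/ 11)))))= 9/ 11128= 0.00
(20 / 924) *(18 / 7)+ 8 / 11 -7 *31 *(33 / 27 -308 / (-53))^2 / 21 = -187788870011 / 367914393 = -510.41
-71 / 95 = -0.75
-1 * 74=-74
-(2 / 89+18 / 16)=-817 / 712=-1.15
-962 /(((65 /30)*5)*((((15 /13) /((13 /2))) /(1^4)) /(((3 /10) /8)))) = -18759 /1000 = -18.76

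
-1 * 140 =-140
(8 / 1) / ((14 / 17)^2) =578 / 49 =11.80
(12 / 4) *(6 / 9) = 2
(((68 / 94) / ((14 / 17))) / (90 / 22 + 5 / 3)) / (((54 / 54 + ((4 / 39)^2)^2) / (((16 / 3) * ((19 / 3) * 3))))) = 58835431512 / 3806031565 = 15.46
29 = 29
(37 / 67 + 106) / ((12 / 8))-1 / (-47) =671267 / 9447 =71.06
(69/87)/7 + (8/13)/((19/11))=23545/50141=0.47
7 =7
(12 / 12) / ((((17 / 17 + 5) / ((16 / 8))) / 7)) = 7 / 3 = 2.33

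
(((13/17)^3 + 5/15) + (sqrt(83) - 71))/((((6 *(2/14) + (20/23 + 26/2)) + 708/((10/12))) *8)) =-0.01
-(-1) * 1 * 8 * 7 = 56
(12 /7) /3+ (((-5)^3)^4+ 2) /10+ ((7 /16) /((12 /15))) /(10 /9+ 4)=2515625090513 /103040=24414063.38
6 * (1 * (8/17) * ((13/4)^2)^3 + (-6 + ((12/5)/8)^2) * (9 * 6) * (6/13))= 3456131223/1414400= 2443.53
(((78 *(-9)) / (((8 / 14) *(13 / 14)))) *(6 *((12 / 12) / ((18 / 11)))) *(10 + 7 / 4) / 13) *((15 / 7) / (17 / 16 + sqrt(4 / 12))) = -2120580 / 169 + 665280 *sqrt(3) / 169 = -5729.47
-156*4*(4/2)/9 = -416/3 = -138.67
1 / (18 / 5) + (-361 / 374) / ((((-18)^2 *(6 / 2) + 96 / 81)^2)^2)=445706146909005670751 / 1604542128878636361216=0.28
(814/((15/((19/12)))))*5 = 7733/18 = 429.61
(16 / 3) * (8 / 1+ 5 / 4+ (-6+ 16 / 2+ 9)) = 108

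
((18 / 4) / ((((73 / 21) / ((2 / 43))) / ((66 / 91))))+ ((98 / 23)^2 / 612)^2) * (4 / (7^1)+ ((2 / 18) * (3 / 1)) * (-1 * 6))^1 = -119087662151650 / 1871228889046881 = -0.06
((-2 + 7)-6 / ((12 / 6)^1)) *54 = 108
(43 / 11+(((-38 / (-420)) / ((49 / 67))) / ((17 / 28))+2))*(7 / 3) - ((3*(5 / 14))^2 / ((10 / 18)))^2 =3230642953 / 323270640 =9.99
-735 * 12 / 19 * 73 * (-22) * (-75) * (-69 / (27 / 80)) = 217195440000 / 19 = 11431338947.37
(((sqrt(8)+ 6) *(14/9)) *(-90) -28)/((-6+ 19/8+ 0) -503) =320 *sqrt(2)/579+ 992/579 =2.49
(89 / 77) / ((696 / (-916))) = -20381 / 13398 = -1.52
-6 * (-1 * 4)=24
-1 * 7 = -7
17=17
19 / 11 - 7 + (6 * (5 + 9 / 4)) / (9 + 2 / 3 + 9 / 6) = -1015 / 737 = -1.38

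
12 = 12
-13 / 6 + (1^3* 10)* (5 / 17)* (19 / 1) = 53.72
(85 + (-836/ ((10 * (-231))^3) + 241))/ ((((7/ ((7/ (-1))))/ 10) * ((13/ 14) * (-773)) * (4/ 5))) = 5.68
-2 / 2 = -1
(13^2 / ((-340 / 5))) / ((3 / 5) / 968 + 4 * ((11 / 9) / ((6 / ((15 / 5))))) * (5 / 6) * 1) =-5521230 / 4526777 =-1.22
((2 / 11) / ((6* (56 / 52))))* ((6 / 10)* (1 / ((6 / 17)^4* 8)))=1085773 / 7983360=0.14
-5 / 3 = -1.67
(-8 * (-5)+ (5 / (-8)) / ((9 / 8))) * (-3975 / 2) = -470375 / 6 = -78395.83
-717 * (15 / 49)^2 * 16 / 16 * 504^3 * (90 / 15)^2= -2167712409600 / 7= -309673201371.43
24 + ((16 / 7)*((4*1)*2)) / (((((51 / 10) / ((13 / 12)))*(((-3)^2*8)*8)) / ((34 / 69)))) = 24.00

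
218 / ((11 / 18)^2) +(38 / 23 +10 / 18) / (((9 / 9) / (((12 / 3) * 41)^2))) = 1501888936 / 25047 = 59962.83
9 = 9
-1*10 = -10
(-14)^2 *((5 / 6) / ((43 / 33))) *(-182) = -980980 / 43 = -22813.49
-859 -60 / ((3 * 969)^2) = -2419702517 / 2816883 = -859.00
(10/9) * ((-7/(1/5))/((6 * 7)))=-25/27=-0.93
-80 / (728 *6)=-5 / 273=-0.02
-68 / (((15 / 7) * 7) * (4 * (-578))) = 1 / 510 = 0.00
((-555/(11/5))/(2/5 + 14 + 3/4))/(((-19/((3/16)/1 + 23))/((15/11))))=25738125/928796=27.71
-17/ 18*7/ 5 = -1.32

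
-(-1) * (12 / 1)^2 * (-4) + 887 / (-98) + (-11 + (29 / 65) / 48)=-91122859 / 152880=-596.04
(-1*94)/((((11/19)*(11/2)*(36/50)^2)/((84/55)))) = -86.97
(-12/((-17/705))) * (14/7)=16920/17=995.29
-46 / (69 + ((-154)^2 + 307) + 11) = -46 / 24103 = -0.00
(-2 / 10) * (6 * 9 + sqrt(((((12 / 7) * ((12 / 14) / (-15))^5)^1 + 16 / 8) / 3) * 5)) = -54 / 5 - sqrt(2205917598) / 128625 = -11.17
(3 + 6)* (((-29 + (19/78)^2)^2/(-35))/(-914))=6200481125/26313592032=0.24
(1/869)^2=1/755161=0.00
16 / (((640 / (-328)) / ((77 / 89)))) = -3157 / 445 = -7.09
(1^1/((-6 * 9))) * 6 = -1/9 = -0.11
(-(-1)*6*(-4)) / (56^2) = -0.01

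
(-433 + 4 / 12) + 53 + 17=-1088 / 3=-362.67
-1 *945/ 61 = -945/ 61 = -15.49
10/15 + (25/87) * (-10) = -64/29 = -2.21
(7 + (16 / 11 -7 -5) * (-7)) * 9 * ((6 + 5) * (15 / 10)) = 24003 / 2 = 12001.50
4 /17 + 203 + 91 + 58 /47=236080 /799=295.47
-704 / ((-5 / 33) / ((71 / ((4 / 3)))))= 1237104 / 5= 247420.80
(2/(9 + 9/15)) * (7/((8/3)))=35/64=0.55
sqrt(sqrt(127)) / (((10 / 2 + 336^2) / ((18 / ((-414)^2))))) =127^(1 / 4) / 1075043322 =0.00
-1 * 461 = -461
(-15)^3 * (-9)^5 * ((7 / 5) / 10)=55801305 / 2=27900652.50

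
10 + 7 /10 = 10.70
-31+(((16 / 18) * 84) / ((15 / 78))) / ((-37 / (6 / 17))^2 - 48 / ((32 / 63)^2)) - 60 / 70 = -31.82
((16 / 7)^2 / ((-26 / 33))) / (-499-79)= 2112 / 184093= 0.01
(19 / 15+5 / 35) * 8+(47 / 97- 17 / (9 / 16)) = -564091 / 30555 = -18.46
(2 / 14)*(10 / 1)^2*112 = 1600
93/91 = 1.02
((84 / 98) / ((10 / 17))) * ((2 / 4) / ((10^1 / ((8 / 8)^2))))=51 / 700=0.07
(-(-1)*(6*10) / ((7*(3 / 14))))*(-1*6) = -240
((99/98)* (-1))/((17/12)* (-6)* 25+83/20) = 110/22687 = 0.00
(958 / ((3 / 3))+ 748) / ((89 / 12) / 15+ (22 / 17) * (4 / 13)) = 67864680 / 35509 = 1911.20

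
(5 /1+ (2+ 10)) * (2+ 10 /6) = 187 /3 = 62.33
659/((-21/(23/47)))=-15157/987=-15.36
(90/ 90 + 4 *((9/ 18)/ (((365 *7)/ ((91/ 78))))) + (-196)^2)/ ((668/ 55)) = 115683194/ 36573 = 3163.08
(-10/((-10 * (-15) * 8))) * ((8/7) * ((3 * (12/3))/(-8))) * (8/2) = 2/35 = 0.06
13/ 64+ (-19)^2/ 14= 11643/ 448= 25.99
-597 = -597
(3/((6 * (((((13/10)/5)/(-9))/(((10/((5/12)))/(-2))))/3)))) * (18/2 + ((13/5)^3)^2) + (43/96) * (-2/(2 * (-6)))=927042752191/4680000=198086.06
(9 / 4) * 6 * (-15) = -405 / 2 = -202.50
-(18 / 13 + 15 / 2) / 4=-231 / 104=-2.22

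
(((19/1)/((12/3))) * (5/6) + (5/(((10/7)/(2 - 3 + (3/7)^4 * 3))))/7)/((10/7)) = 202199/82320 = 2.46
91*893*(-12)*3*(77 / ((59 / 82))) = -18471404952 / 59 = -313074660.20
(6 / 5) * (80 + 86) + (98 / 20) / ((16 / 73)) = 35449 / 160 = 221.56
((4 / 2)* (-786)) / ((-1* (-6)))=-262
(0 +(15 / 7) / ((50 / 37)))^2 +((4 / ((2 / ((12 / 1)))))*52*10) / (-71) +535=125849291 / 347900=361.74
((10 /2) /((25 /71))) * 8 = 568 /5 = 113.60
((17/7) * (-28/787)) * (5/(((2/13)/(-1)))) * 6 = 13260/787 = 16.85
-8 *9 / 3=-24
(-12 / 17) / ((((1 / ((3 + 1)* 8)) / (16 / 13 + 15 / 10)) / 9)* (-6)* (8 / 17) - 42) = 2556 / 152095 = 0.02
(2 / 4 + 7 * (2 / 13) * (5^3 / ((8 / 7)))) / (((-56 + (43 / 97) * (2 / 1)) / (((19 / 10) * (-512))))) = 362761376 / 173745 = 2087.90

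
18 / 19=0.95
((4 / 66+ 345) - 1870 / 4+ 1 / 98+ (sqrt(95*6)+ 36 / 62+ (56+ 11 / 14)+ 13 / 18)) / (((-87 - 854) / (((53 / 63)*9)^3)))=1440475045585 / 48537422703 - 148877*sqrt(570) / 322763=18.67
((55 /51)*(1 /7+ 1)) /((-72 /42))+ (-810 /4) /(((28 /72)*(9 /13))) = -806315 /1071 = -752.86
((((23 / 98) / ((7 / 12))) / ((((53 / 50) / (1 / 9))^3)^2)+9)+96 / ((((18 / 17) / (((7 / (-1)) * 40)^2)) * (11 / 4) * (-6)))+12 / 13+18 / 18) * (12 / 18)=-165927331495232575144548284 / 577750635356982648561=-287195.41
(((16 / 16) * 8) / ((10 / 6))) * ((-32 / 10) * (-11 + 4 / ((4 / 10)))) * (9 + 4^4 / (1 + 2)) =1448.96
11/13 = 0.85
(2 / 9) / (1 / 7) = 14 / 9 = 1.56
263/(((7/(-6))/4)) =-6312/7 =-901.71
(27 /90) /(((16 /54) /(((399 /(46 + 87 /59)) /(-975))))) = -635607 /72826000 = -0.01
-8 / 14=-4 / 7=-0.57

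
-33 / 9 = -3.67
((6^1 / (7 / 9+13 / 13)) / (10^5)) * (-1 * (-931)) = 25137 / 800000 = 0.03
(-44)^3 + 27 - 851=-86008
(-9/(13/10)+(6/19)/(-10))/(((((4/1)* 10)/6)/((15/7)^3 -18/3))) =-4847877/1210300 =-4.01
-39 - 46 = -85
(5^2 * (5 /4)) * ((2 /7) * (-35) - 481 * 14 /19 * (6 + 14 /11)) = -33800625 /418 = -80862.74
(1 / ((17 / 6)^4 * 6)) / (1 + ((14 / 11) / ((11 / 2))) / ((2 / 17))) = 26136 / 29984039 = 0.00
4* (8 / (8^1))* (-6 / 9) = -8 / 3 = -2.67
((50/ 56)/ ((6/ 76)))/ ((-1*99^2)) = -475/ 411642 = -0.00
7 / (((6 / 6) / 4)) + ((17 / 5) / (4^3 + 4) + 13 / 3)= 1943 / 60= 32.38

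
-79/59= -1.34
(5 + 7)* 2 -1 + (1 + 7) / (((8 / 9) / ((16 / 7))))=305 / 7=43.57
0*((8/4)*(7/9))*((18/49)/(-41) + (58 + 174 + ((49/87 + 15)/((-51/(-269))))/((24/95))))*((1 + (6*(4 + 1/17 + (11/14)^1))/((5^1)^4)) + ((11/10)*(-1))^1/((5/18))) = 0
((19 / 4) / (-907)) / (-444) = 19 / 1610832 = 0.00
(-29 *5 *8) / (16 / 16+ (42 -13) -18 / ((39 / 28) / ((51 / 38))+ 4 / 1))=-43.89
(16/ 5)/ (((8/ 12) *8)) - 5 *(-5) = 128/ 5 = 25.60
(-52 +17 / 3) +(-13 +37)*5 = 221 / 3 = 73.67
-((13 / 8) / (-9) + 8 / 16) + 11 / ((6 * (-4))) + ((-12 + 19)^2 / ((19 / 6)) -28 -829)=-842.30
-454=-454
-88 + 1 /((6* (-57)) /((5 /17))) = -511637 /5814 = -88.00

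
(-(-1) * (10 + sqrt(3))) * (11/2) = 11 * sqrt(3)/2 + 55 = 64.53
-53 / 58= -0.91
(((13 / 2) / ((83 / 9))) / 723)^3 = 59319 / 64028804320216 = 0.00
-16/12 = -4/3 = -1.33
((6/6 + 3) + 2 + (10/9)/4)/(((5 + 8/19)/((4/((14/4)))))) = 8588/6489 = 1.32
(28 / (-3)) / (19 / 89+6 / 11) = -27412 / 2229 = -12.30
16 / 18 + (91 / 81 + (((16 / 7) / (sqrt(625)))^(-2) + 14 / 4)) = 2594929 / 20736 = 125.14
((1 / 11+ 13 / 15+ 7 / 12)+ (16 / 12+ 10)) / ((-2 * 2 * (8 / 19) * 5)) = -161443 / 105600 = -1.53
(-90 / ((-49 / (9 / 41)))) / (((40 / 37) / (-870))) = -1303695 / 4018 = -324.46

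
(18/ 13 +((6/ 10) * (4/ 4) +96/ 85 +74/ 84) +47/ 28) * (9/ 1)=1579857/ 30940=51.06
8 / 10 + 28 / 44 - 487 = -26706 / 55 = -485.56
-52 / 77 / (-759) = 52 / 58443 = 0.00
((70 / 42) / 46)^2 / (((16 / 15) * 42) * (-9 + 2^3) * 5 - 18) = -25 / 4608648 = -0.00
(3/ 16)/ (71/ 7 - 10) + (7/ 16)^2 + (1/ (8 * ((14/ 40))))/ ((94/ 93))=156425/ 84224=1.86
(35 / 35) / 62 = 1 / 62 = 0.02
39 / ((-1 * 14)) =-39 / 14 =-2.79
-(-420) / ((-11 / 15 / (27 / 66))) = -28350 / 121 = -234.30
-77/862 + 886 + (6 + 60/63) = 16162607/18102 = 892.86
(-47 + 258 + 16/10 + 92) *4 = 6092/5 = 1218.40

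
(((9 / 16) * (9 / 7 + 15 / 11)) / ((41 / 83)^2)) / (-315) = -351339 / 18121180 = -0.02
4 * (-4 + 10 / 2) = 4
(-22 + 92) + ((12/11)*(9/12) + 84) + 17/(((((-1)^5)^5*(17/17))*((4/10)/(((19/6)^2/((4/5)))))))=-1197211/3168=-377.91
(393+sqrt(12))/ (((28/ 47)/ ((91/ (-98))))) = -240123/ 392 - 611 * sqrt(3)/ 196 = -617.96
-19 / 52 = -0.37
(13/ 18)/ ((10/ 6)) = 0.43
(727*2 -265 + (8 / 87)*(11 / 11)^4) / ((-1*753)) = -103451 / 65511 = -1.58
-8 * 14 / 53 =-112 / 53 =-2.11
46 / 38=1.21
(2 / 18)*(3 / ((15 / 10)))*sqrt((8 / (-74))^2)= 8 / 333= 0.02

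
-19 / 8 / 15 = -19 / 120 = -0.16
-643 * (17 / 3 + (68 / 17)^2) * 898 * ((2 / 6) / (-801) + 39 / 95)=-702762495604 / 136971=-5130739.32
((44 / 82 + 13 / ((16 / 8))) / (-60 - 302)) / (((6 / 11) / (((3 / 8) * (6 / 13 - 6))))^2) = -5655177 / 20066384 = -0.28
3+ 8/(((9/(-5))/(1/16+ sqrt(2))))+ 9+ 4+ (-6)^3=-3605/18 -40 * sqrt(2)/9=-206.56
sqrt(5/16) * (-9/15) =-3 * sqrt(5)/20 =-0.34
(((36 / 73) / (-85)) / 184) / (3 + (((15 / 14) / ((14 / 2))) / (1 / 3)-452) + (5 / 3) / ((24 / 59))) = 15876 / 223776691855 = 0.00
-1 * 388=-388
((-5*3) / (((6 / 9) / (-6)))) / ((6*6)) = 15 / 4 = 3.75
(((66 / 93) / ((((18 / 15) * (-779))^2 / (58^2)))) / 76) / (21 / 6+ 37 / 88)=0.00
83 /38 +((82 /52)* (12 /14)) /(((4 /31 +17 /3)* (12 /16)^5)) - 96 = -4671754343 /50324274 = -92.83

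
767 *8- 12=6124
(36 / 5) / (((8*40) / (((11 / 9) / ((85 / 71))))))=0.02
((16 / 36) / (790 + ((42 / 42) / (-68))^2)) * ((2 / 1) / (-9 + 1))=-4624 / 32876649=-0.00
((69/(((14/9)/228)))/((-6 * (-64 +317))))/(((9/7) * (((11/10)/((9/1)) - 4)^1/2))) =2.67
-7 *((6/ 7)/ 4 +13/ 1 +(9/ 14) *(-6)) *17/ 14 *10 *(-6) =4772.14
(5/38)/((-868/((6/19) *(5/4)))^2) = 1125/41341881728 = 0.00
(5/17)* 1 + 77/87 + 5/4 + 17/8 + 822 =9779789/11832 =826.55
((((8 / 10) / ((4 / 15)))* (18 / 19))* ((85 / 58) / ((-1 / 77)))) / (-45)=3927 / 551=7.13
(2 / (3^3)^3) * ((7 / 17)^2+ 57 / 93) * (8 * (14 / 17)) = 1570240 / 2997779949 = 0.00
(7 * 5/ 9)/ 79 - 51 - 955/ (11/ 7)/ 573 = -406781/ 7821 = -52.01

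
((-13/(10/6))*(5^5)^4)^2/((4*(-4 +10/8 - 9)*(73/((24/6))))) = -2213346306234598159790039062500/3431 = -645102391790905904922774400.00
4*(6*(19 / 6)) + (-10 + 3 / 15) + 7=366 / 5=73.20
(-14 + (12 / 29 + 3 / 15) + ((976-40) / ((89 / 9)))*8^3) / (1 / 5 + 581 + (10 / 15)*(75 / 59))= 83.24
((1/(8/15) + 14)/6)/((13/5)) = 635/624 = 1.02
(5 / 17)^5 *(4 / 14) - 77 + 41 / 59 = -44745004748 / 586400941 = -76.30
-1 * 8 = -8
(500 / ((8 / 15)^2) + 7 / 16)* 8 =14066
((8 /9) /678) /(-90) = -2 /137295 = -0.00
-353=-353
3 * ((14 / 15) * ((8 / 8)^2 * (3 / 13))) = 0.65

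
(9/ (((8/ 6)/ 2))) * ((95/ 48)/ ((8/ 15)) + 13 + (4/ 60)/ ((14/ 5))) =404847/ 1792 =225.92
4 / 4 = 1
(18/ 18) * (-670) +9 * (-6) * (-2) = -562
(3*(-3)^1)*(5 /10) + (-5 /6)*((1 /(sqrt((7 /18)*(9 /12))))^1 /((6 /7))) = -9 /2-5*sqrt(42) /18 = -6.30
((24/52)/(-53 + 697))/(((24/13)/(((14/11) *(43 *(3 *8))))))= 129/253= 0.51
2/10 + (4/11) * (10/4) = 61/55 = 1.11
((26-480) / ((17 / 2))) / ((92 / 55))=-12485 / 391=-31.93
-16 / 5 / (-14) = 8 / 35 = 0.23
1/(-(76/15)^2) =-225/5776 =-0.04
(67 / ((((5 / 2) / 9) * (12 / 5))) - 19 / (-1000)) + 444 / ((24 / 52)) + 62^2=4906519 / 1000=4906.52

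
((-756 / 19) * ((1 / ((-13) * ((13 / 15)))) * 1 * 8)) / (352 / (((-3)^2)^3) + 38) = 33067440 / 45040697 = 0.73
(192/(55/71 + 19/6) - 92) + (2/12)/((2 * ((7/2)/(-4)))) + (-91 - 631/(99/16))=-275016347/1163547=-236.36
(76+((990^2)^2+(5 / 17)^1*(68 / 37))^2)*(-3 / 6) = -631618743336622149497452222 / 1369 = -461372347214479291086524.60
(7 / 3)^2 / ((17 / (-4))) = -1.28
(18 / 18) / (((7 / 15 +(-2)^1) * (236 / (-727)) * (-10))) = -2181 / 10856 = -0.20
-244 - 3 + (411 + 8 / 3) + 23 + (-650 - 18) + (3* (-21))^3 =-751576 / 3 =-250525.33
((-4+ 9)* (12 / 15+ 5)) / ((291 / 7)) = 203 / 291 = 0.70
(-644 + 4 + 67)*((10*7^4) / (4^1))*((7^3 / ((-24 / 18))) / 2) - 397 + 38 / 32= 884793219 / 2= 442396609.50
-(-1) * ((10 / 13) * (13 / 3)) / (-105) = -2 / 63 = -0.03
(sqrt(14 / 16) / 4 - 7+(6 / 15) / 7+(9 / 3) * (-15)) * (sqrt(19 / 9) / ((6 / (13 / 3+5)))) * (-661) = -4627 * sqrt(266) / 216+267044 * sqrt(19) / 15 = 77251.82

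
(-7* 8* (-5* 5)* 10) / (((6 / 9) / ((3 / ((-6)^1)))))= -10500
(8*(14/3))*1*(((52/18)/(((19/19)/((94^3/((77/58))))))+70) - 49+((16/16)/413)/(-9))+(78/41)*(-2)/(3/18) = 48478106939656/718443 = 67476622.28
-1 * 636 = -636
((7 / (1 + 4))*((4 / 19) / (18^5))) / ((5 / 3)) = 0.00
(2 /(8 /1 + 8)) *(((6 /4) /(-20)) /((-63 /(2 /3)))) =1 /10080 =0.00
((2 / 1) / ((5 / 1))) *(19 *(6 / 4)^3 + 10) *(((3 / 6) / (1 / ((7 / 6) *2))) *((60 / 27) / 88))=4151 / 4752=0.87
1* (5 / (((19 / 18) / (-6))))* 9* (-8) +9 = 39051 / 19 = 2055.32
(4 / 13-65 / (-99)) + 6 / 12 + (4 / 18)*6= 7201 / 2574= 2.80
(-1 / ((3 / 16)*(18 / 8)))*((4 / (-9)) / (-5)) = -256 / 1215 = -0.21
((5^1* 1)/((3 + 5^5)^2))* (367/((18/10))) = 0.00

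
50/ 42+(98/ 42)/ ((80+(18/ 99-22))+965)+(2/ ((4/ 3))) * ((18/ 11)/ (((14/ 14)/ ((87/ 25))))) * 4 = 459663586/ 12999525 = 35.36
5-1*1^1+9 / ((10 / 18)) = 101 / 5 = 20.20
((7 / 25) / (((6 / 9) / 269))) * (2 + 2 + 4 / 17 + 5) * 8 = 8347.23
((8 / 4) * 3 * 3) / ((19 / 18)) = 324 / 19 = 17.05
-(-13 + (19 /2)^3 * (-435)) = 2983769 /8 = 372971.12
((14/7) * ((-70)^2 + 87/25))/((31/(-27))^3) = -4825759842/744775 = -6479.49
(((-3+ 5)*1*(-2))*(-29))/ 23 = 116/ 23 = 5.04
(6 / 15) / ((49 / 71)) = 142 / 245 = 0.58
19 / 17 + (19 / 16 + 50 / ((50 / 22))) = 6611 / 272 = 24.31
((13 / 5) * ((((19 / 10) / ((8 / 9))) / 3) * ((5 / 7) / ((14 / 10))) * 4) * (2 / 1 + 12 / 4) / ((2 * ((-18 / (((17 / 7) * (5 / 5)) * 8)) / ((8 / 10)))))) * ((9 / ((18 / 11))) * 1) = -46189 / 1029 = -44.89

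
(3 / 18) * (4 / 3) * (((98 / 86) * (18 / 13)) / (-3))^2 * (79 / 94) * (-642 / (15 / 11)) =-1786017464 / 73433035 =-24.32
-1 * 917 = -917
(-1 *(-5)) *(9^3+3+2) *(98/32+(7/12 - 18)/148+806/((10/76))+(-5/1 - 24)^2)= 11356733893/444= 25578229.49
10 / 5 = 2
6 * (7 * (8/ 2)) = 168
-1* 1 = -1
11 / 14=0.79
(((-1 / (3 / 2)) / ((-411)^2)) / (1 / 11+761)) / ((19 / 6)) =-11 / 6717481407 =-0.00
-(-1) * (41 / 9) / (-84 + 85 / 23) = -943 / 16623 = -0.06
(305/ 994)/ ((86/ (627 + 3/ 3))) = 47885/ 21371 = 2.24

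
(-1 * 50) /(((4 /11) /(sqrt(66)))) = -275 * sqrt(66) /2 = -1117.06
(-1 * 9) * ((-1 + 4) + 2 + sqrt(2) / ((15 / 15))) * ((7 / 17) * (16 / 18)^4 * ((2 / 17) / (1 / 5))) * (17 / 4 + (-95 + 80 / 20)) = 24872960 * sqrt(2) / 210681 + 124364800 / 210681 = 757.26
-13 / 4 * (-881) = 2863.25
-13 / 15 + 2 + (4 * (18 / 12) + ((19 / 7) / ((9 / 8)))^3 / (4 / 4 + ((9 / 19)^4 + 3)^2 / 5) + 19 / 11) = 46005966245627467078 / 3341096262520593885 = 13.77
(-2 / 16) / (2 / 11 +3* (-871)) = 11 / 229928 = 0.00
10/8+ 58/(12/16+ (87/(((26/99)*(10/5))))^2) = 371556313/296743188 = 1.25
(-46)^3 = -97336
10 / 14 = 5 / 7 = 0.71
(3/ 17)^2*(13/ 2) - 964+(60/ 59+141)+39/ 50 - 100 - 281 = -512382818/ 426275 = -1202.00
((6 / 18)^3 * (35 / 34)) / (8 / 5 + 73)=175 / 342414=0.00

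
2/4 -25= -49/2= -24.50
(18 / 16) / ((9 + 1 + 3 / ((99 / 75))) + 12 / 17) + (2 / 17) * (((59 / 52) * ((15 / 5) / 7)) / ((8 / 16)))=2013411 / 10012184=0.20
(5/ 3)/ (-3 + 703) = 1/ 420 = 0.00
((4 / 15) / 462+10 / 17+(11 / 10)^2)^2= 4490928110761 / 1387919610000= 3.24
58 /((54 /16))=464 /27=17.19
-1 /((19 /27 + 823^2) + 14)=-27 /18288280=-0.00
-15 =-15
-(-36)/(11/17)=612/11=55.64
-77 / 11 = -7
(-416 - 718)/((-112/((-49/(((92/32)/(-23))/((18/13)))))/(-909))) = -4995444.46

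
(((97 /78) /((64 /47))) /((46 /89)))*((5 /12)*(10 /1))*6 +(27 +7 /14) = 16458655 /229632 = 71.67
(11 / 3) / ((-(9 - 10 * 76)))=11 / 2253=0.00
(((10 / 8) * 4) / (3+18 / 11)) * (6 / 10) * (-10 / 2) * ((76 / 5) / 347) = -836 / 5899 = -0.14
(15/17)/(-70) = -0.01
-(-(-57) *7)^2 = -159201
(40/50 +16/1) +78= 474/5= 94.80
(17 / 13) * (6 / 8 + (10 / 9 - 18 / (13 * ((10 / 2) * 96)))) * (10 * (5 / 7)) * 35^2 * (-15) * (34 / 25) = -879650975 / 2028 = -433752.95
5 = 5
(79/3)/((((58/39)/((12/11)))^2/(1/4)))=3.54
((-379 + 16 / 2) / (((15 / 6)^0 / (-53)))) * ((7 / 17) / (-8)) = -137641 / 136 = -1012.07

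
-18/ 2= -9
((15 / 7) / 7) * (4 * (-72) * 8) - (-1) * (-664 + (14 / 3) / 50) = -5031857 / 3675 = -1369.21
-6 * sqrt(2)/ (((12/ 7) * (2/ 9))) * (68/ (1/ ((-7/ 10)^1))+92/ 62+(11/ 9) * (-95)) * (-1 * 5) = -18067.14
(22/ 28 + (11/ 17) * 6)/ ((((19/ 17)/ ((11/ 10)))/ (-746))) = -3427.39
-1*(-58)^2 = -3364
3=3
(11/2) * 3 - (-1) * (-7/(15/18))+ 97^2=94171/10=9417.10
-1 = -1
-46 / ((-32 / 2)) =23 / 8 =2.88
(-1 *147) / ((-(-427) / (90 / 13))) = -1890 / 793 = -2.38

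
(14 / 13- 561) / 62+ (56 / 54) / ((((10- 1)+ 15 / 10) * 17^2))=-170387663 / 18867654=-9.03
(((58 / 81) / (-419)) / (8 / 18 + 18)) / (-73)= 29 / 22848489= 0.00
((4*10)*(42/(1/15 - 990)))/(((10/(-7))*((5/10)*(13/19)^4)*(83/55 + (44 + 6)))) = 252874868400/1201481784737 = 0.21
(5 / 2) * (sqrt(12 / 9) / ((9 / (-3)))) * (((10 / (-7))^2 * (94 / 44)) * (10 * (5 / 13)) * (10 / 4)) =-1468750 * sqrt(3) / 63063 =-40.34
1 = 1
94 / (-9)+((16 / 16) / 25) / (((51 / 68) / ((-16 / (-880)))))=-129238 / 12375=-10.44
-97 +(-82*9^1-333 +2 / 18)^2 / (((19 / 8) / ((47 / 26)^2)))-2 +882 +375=410693817770 / 260091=1579038.94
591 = 591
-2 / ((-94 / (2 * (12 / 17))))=24 / 799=0.03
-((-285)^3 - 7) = 23149132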